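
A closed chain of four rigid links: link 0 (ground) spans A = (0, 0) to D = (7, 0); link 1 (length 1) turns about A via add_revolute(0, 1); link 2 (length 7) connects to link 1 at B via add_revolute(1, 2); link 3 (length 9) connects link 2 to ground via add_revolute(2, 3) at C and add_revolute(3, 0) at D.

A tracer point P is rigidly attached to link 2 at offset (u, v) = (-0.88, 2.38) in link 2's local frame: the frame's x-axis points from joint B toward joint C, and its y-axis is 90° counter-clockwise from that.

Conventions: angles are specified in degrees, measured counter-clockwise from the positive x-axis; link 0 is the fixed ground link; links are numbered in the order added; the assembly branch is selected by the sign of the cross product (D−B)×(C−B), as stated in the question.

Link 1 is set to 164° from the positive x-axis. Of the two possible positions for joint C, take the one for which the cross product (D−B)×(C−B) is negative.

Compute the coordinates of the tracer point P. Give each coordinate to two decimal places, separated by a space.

A=(0,0), D=(7.00,0)
B = A + 1.00·(cos164°, sin164°) = (-0.9613, 0.2756)
|BD| = 7.9660
circle(B,7.00) ∩ circle(D,9.00): a=1.9745, h=6.7158
  candidates: C₊=(1.2444,6.9191) cross=53.498; C₋=(0.7797,-6.5044) cross=-53.498
  branch - wants cross < 0 → take C=(0.7797,-6.5044) (cross=-53.498)
ex = (C−B)/|BC| = (0.2487,-0.9686); ey = (0.9686,0.2487)
P = B + -0.88·ex + 2.38·ey = (1.1251,1.7199)

1.13 1.72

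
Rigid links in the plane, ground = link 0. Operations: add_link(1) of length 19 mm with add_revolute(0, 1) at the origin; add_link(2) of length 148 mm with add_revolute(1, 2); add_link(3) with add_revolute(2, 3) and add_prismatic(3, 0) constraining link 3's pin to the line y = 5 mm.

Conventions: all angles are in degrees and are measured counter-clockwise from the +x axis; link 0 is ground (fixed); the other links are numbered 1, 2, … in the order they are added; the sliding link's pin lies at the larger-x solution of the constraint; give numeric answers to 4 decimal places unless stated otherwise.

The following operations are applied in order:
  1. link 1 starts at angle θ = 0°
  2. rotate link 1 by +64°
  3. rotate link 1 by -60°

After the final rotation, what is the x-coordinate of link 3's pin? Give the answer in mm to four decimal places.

geometry: r = 19 mm, L = 148 mm, e = 5 mm; θ starts at 0°
rotate link 1 by +64°: θ ← 0° +64° = 64°
rotate link 1 by -60°: θ ← 64° -60° = 4°
crank pin P = (r cos θ, r sin θ) = (18.953717, 1.325373)
h = r sin θ − e = 1.325373 − 5 = -3.674627
x = r cos θ + √(L² − h²) = 18.953717 + 147.954375 = 166.908092

166.9081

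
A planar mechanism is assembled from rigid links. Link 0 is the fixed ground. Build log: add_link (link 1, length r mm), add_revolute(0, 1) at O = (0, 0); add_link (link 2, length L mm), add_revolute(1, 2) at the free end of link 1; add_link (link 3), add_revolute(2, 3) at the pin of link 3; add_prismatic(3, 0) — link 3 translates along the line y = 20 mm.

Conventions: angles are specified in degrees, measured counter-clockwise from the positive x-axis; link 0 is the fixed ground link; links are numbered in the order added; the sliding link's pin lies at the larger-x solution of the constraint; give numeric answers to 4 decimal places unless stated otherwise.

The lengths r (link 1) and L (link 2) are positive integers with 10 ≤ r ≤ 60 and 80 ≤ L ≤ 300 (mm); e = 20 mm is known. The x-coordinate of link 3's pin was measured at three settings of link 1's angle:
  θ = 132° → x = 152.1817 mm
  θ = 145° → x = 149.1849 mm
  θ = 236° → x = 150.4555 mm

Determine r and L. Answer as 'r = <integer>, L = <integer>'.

constraint per measurement: (x − r cos θ)² + (r sin θ − e)² = L²
subtracting the θ₁ and θ₂ equations cancels the r² and L² terms:
r = (x₁² − x₂²) / (2[(x₁cos θ₁ + e sin θ₁) − (x₂cos θ₂ + e sin θ₂)]) = 18.9997 → r = 19
L² = (x₁ − r cos θ₁)² + (r sin θ₁ − e)² = 27224.9982 → L = 165.0000 → L = 165
check at θ₃=236°: x = 150.4555 (printed 150.4555) ✓

r = 19, L = 165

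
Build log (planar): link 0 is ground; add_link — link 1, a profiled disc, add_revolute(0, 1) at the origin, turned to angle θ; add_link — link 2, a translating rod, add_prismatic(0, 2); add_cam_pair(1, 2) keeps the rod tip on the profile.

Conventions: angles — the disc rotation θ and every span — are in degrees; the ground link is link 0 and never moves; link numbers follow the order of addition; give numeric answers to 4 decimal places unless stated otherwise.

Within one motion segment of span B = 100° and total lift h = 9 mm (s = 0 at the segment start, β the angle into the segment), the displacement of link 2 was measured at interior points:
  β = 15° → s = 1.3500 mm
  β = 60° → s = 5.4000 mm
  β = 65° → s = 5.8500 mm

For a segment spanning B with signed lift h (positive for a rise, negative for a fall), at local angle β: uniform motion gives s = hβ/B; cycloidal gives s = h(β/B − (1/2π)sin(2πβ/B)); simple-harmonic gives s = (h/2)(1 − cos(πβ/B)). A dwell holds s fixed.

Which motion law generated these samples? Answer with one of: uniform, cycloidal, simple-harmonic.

candidates at β/B = r: uniform s = h·r (linear in β); cycloidal s = h·(r − sin(2πr)/(2π)); simple-harmonic s = (h/2)(1 − cos(πr))
β=15°: printed 1.3500 | uniform 1.3500, cycloidal 0.1912, simple-harmonic 0.4905
β=60°: printed 5.4000 | uniform 5.4000, cycloidal 6.2419, simple-harmonic 5.8906
β=65°: printed 5.8500 | uniform 5.8500, cycloidal 7.0088, simple-harmonic 6.5430
only one law matches every sample → uniform

uniform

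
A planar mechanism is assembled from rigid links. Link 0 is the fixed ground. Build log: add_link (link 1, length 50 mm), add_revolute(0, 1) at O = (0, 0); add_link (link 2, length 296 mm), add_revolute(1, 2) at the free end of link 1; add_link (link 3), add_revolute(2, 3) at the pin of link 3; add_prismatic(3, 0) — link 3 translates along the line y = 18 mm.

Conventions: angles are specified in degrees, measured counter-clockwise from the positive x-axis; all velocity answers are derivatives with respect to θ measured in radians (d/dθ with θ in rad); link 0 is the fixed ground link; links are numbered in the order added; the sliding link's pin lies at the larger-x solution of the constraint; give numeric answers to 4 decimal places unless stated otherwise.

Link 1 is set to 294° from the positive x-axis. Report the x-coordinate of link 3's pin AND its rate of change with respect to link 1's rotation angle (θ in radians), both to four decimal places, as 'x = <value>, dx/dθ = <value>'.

geometry: r = 50 mm, L = 296 mm, e = 18 mm
crank pin P = (r cos θ, r sin θ) = (20.336832, -45.677273)
h = r sin θ − e = -45.677273 − 18 = -63.677273
x = r cos θ + √(L² − h²) = 20.336832 + 289.069550 = 309.406382
dx/dθ = −r sin θ − h·r cos θ/√(L² − h²) (θ in radians; h = -63.677273) = 50.157143

x = 309.4064, dx/dθ = 50.1571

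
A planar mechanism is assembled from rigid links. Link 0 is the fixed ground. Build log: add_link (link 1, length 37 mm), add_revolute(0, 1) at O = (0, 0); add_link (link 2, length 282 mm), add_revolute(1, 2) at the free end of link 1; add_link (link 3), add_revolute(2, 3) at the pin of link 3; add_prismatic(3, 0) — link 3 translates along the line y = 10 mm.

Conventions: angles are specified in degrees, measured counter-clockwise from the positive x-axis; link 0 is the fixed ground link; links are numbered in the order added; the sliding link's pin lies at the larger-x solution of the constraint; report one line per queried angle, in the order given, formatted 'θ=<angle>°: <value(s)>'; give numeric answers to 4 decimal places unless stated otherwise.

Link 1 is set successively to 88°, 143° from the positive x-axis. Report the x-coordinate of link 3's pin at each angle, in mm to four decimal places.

geometry: r = 37 mm, L = 282 mm, e = 10 mm
θ=88°: crank pin P = (r cos θ, r sin θ) = (1.291281, 36.977461)
θ=88°: h = r sin θ − e = 36.977461 − 10 = 26.977461
θ=88°: x = r cos θ + √(L² − h²) = 1.291281 + 280.706638 = 281.997919
θ=143°: crank pin P = (r cos θ, r sin θ) = (-29.549514, 22.267156)
θ=143°: h = r sin θ − e = 22.267156 − 10 = 12.267156
θ=143°: x = r cos θ + √(L² − h²) = -29.549514 + 281.733060 = 252.183546

θ=88°: 281.9979
θ=143°: 252.1835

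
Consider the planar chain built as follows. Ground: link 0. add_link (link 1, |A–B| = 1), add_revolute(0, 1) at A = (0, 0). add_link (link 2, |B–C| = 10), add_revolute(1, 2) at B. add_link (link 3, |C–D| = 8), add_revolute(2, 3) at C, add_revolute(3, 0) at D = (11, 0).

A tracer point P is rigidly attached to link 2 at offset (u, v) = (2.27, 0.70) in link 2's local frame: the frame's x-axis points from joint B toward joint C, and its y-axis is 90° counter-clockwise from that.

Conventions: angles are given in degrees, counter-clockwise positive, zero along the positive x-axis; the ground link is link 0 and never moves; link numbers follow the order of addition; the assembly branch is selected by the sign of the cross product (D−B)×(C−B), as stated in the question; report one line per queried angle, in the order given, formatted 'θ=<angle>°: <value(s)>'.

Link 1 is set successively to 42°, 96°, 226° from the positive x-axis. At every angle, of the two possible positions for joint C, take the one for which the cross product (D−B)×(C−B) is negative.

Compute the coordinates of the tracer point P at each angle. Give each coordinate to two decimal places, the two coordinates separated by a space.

A=(0,0), D=(11.00,0)
θ=42°: B = A + 1.00·(cos42°, sin42°) = (0.7431, 0.6691)
θ=42°: |BD| = 10.2787
θ=42°: circle(B,10.00) ∩ circle(D,8.00): a=6.8905, h=7.2471
θ=42°:   candidates: C₊=(8.0908,7.4523) cross=74.491; C₋=(7.1473,-7.0112) cross=-74.491
θ=42°:   branch - wants cross < 0 → take C=(7.1473,-7.0112) (cross=-74.491)
θ=42°: ex = (C−B)/|BC| = (0.6404,-0.7680); ey = (0.7680,0.6404)
θ=42°: P = B + 2.27·ex + 0.70·ey = (2.7345,-0.6260)
θ=96°: B = A + 1.00·(cos96°, sin96°) = (-0.1045, 0.9945)
θ=96°: |BD| = 11.1490
θ=96°: circle(B,10.00) ∩ circle(D,8.00): a=7.1890, h=6.9512
θ=96°:   candidates: C₊=(7.6759,7.2767) cross=77.498; C₋=(6.4357,-6.5702) cross=-77.498
θ=96°:   branch - wants cross < 0 → take C=(6.4357,-6.5702) (cross=-77.498)
θ=96°: ex = (C−B)/|BC| = (0.6540,-0.7565); ey = (0.7565,0.6540)
θ=96°: P = B + 2.27·ex + 0.70·ey = (1.9096,-0.2649)
θ=226°: B = A + 1.00·(cos226°, sin226°) = (-0.6947, -0.7193)
θ=226°: |BD| = 11.7168
θ=226°: circle(B,10.00) ∩ circle(D,8.00): a=7.3946, h=6.7320
θ=226°:   candidates: C₊=(6.2727,6.4539) cross=78.877; C₋=(7.0993,-6.9846) cross=-78.877
θ=226°:   branch - wants cross < 0 → take C=(7.0993,-6.9846) (cross=-78.877)
θ=226°: ex = (C−B)/|BC| = (0.7794,-0.6265); ey = (0.6265,0.7794)
θ=226°: P = B + 2.27·ex + 0.70·ey = (1.5131,-1.5960)

θ=42°: 2.73 -0.63
θ=96°: 1.91 -0.26
θ=226°: 1.51 -1.60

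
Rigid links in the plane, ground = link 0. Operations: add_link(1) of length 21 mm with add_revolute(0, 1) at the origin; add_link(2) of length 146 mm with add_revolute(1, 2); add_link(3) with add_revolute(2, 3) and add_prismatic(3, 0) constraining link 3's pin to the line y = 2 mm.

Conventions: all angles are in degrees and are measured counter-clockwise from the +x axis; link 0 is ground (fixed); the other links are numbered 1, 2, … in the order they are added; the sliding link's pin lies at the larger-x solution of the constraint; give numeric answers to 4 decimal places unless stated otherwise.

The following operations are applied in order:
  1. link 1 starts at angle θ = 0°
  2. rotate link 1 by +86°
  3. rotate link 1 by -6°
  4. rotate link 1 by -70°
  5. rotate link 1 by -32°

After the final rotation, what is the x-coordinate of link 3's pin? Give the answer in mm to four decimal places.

geometry: r = 21 mm, L = 146 mm, e = 2 mm; θ starts at 0°
rotate link 1 by +86°: θ ← 0° +86° = 86°
rotate link 1 by -6°: θ ← 86° -6° = 80°
rotate link 1 by -70°: θ ← 80° -70° = 10°
rotate link 1 by -32°: θ ← 10° -32° = -22°
crank pin P = (r cos θ, r sin θ) = (19.470861, -7.866738)
h = r sin θ − e = -7.866738 − 2 = -9.866738
x = r cos θ + √(L² − h²) = 19.470861 + 145.666219 = 165.137080

165.1371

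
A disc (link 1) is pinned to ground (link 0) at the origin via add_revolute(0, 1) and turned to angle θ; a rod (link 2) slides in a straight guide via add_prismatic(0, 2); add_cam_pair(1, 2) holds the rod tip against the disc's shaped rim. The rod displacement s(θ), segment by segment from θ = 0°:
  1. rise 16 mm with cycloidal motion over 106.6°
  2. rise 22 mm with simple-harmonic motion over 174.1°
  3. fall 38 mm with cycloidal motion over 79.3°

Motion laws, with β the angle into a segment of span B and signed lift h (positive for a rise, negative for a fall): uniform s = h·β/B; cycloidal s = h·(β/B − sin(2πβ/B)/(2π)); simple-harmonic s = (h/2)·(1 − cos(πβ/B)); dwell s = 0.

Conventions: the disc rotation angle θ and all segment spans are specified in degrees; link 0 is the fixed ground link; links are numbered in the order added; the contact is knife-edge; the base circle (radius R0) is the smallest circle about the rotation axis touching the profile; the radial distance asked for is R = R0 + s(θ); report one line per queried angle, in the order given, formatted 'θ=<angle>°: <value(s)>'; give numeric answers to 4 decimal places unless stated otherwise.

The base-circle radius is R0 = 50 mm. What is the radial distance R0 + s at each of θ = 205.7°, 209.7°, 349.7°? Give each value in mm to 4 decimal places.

segment 1 (0° to 106.6°, cycloidal, h = 16) is passed completely: s = 0.0000 + (16) = 16.0000
θ = 205.7° falls in segment 2 (106.6° to 280.7°, simple-harmonic, h = 22): β = 205.7 − 106.6 = 99.1°, B = 174.1°; Δs = 22/2·(1 − cos(π·0.5692)) = 13.3730; s = 16.0000 + 13.3730 = 29.3730
θ = 209.7° falls in segment 2 (106.6° to 280.7°, simple-harmonic, h = 22): β = 209.7 − 106.6 = 103.1°, B = 174.1°; Δs = 22/2·(1 − cos(π·0.5922)) = 14.1415; s = 16.0000 + 14.1415 = 30.1415
segment 2 (106.6° to 280.7°, simple-harmonic, h = 22) is passed completely: s = 16.0000 + (22) = 38.0000
θ = 349.7° falls in segment 3 (280.7° to 360°, cycloidal, h = -38): β = 349.7 − 280.7 = 69°, B = 79.3°; Δs = -38·(0.8701 − sin(2π·0.8701)/(2π)) = -37.4701; s = 38.0000 − 37.4701 = 0.5299
θ=205.7°: R = R0 + s = 50 + 29.3730 = 79.3730
θ=209.7°: R = R0 + s = 50 + 30.1415 = 80.1415
θ=349.7°: R = R0 + s = 50 + 0.5299 = 50.5299

θ=205.7°: 79.3730
θ=209.7°: 80.1415
θ=349.7°: 50.5299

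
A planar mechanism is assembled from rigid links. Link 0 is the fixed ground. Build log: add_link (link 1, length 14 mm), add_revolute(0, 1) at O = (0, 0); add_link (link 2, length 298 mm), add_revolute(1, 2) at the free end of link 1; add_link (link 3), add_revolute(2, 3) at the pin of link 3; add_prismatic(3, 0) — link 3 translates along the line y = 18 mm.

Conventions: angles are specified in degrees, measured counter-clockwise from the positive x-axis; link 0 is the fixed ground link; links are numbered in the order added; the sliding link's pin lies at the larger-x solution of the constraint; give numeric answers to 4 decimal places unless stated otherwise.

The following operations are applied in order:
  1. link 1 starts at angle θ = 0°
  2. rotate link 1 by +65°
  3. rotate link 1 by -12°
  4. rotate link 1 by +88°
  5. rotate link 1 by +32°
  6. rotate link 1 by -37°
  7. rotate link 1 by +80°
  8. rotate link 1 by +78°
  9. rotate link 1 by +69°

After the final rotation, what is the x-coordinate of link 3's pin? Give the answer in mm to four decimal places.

geometry: r = 14 mm, L = 298 mm, e = 18 mm; θ starts at 0°
rotate link 1 by +65°: θ ← 0° +65° = 65°
rotate link 1 by -12°: θ ← 65° -12° = 53°
rotate link 1 by +88°: θ ← 53° +88° = 141°
rotate link 1 by +32°: θ ← 141° +32° = 173°
rotate link 1 by -37°: θ ← 173° -37° = 136°
rotate link 1 by +80°: θ ← 136° +80° = 216°
rotate link 1 by +78°: θ ← 216° +78° = 294°
rotate link 1 by +69°: θ ← 294° +69° = 363°
crank pin P = (r cos θ, r sin θ) = (13.980813, 0.732703)
h = r sin θ − e = 0.732703 − 18 = -17.267297
x = r cos θ + √(L² − h²) = 13.980813 + 297.499312 = 311.480125

311.4801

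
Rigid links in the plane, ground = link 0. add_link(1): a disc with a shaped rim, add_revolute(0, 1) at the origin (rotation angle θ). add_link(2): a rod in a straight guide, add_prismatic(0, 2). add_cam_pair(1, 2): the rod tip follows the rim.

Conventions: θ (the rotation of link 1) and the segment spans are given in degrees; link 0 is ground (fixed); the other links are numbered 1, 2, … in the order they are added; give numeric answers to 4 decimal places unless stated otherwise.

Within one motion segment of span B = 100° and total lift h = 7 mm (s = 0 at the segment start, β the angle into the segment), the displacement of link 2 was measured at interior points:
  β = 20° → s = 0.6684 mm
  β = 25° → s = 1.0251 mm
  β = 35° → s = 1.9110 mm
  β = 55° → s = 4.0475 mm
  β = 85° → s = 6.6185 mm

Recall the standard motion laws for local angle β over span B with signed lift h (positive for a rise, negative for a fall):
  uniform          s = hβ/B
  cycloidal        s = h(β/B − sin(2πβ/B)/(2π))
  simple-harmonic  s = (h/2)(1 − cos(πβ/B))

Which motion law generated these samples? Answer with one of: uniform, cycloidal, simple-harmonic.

candidates at β/B = r: uniform s = h·r (linear in β); cycloidal s = h·(r − sin(2πr)/(2π)); simple-harmonic s = (h/2)(1 − cos(πr))
β=20°: printed 0.6684 | uniform 1.4000, cycloidal 0.3404, simple-harmonic 0.6684
β=25°: printed 1.0251 | uniform 1.7500, cycloidal 0.6359, simple-harmonic 1.0251
β=35°: printed 1.9110 | uniform 2.4500, cycloidal 1.5487, simple-harmonic 1.9110
β=55°: printed 4.0475 | uniform 3.8500, cycloidal 4.1943, simple-harmonic 4.0475
β=85°: printed 6.6185 | uniform 5.9500, cycloidal 6.8513, simple-harmonic 6.6185
only one law matches every sample → simple-harmonic

simple-harmonic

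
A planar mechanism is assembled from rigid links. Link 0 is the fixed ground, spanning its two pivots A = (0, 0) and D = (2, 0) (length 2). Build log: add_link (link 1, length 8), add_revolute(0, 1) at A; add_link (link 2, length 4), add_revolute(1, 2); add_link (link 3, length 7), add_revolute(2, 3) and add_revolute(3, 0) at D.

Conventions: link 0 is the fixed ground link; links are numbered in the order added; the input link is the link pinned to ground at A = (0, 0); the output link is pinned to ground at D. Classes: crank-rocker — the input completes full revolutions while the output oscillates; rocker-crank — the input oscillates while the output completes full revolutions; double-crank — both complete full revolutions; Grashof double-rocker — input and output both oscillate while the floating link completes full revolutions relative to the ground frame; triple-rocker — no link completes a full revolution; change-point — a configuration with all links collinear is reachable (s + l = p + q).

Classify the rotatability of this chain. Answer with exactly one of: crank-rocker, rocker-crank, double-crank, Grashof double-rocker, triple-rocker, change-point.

lengths: ground=2, input=8, coupler=4, output=7
sorted: s=2 (shortest), l=8 (longest), p+q=11
s + l = 10 vs p + q = 11
s + l < p + q (Grashof) with shortest = ground link → double-crank

double-crank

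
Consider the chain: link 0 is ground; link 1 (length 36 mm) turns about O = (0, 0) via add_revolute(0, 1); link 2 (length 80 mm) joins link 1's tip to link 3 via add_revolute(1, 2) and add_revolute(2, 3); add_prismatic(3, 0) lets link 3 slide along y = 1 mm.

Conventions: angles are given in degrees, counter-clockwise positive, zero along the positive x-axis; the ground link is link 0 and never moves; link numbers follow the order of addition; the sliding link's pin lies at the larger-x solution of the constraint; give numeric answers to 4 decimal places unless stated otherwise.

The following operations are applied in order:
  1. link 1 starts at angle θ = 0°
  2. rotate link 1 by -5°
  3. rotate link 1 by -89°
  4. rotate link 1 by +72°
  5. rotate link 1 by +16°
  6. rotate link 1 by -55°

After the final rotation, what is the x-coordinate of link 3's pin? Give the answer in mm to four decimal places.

geometry: r = 36 mm, L = 80 mm, e = 1 mm; θ starts at 0°
rotate link 1 by -5°: θ ← 0° -5° = -5°
rotate link 1 by -89°: θ ← -5° -89° = -94°
rotate link 1 by +72°: θ ← -94° +72° = -22°
rotate link 1 by +16°: θ ← -22° +16° = -6°
rotate link 1 by -55°: θ ← -6° -55° = -61°
crank pin P = (r cos θ, r sin θ) = (17.453146, -31.486309)
h = r sin θ − e = -31.486309 − 1 = -32.486309
x = r cos θ + √(L² − h²) = 17.453146 + 73.107043 = 90.560189

90.5602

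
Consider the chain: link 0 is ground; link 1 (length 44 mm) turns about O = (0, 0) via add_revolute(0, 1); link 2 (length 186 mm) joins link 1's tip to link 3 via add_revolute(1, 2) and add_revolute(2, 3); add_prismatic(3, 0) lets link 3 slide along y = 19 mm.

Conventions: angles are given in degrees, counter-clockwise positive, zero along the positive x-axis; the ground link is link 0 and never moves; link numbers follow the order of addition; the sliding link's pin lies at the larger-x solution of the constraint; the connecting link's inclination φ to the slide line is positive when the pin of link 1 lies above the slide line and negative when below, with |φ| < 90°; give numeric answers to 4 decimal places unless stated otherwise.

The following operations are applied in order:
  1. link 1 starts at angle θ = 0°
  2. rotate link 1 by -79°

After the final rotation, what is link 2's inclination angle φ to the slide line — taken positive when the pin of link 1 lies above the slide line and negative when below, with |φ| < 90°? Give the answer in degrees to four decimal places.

geometry: r = 44 mm, L = 186 mm, e = 19 mm; θ starts at 0°
rotate link 1 by -79°: θ ← 0° -79° = -79°
h = r sin θ − e = -43.191596 − 19 = -62.191596
sin φ = h / L = -62.191596 / 186 = -0.33436342
φ = arcsin(-0.33436342) = -19.533832°

-19.5338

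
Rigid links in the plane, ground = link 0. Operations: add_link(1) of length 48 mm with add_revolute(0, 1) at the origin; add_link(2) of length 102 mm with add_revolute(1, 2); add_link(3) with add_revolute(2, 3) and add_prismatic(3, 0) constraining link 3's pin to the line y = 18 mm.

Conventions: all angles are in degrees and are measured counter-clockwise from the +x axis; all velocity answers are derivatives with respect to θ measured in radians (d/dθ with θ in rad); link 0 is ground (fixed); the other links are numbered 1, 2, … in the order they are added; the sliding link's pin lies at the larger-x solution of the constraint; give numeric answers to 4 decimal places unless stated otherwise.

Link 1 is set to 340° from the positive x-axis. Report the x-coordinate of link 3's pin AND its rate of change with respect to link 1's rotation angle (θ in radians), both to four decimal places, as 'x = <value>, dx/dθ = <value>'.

geometry: r = 48 mm, L = 102 mm, e = 18 mm
crank pin P = (r cos θ, r sin θ) = (45.105246, -16.416967)
h = r sin θ − e = -16.416967 − 18 = -34.416967
x = r cos θ + √(L² − h²) = 45.105246 + 96.018084 = 141.123329
dx/dθ = −r sin θ − h·r cos θ/√(L² − h²) (θ in radians; h = -34.416967) = 32.584606

x = 141.1233, dx/dθ = 32.5846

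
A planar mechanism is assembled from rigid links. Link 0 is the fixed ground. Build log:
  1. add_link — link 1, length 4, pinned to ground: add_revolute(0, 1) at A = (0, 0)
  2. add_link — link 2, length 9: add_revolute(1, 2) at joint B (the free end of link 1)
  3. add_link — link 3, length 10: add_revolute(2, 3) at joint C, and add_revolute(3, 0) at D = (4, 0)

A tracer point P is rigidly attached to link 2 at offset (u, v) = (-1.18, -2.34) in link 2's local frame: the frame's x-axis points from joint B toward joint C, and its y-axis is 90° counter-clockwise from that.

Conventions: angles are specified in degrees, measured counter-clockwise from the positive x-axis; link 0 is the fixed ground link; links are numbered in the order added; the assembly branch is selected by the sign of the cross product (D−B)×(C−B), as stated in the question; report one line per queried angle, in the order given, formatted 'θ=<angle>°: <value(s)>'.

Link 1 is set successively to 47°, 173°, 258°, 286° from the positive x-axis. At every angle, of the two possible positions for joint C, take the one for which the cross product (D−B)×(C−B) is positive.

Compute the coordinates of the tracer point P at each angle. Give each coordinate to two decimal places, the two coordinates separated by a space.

A=(0,0), D=(4.00,0)
θ=47°: B = A + 4.00·(cos47°, sin47°) = (2.7280, 2.9254)
θ=47°: |BD| = 3.1900
θ=47°: circle(B,9.00) ∩ circle(D,10.00): a=-1.3831, h=8.8931
θ=47°:   candidates: C₊=(10.3320,7.7399) cross=28.369; C₋=(-5.9790,0.6477) cross=-28.369
θ=47°:   branch + wants cross > 0 → take C=(10.3320,7.7399) (cross=28.369)
θ=47°: ex = (C−B)/|BC| = (0.8449,0.5349); ey = (-0.5349,0.8449)
θ=47°: P = B + -1.18·ex + -2.34·ey = (2.9828,0.3171)
θ=173°: B = A + 4.00·(cos173°, sin173°) = (-3.9702, 0.4875)
θ=173°: |BD| = 7.9851
θ=173°: circle(B,9.00) ∩ circle(D,10.00): a=2.8028, h=8.5524
θ=173°:   candidates: C₊=(-0.6505,8.8529) cross=68.292; C₋=(-1.6947,-8.2201) cross=-68.292
θ=173°:   branch + wants cross > 0 → take C=(-0.6505,8.8529) (cross=68.292)
θ=173°: ex = (C−B)/|BC| = (0.3689,0.9295); ey = (-0.9295,0.3689)
θ=173°: P = B + -1.18·ex + -2.34·ey = (-2.2304,-1.4724)
θ=258°: B = A + 4.00·(cos258°, sin258°) = (-0.8316, -3.9126)
θ=258°: |BD| = 6.2172
θ=258°: circle(B,9.00) ∩ circle(D,10.00): a=1.5806, h=8.8601
θ=258°:   candidates: C₊=(-5.1792,3.9677) cross=55.085; C₋=(5.9725,-9.8035) cross=-55.085
θ=258°:   branch + wants cross > 0 → take C=(-5.1792,3.9677) (cross=55.085)
θ=258°: ex = (C−B)/|BC| = (-0.4831,0.8756); ey = (-0.8756,-0.4831)
θ=258°: P = B + -1.18·ex + -2.34·ey = (1.7872,-3.8154)
θ=286°: B = A + 4.00·(cos286°, sin286°) = (1.1025, -3.8450)
θ=286°: |BD| = 4.8145
θ=286°: circle(B,9.00) ∩ circle(D,10.00): a=0.4341, h=8.9895
θ=286°:   candidates: C₊=(-5.8156,1.9116) cross=43.280; C₋=(8.5431,-8.9084) cross=-43.280
θ=286°:   branch + wants cross > 0 → take C=(-5.8156,1.9116) (cross=43.280)
θ=286°: ex = (C−B)/|BC| = (-0.7687,0.6396); ey = (-0.6396,-0.7687)
θ=286°: P = B + -1.18·ex + -2.34·ey = (3.5063,-2.8011)

θ=47°: 2.98 0.32
θ=173°: -2.23 -1.47
θ=258°: 1.79 -3.82
θ=286°: 3.51 -2.80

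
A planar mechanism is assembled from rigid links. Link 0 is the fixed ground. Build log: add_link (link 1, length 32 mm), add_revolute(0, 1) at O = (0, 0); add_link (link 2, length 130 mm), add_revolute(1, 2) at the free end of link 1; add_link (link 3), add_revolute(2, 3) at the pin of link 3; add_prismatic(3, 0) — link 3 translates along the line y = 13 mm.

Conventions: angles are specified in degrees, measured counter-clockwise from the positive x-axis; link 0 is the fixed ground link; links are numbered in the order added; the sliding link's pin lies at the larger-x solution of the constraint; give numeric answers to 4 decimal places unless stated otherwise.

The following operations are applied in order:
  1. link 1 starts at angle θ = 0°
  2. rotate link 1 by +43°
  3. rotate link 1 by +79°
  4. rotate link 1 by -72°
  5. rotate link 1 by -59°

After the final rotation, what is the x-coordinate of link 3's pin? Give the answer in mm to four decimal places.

geometry: r = 32 mm, L = 130 mm, e = 13 mm; θ starts at 0°
rotate link 1 by +43°: θ ← 0° +43° = 43°
rotate link 1 by +79°: θ ← 43° +79° = 122°
rotate link 1 by -72°: θ ← 122° -72° = 50°
rotate link 1 by -59°: θ ← 50° -59° = -9°
crank pin P = (r cos θ, r sin θ) = (31.606027, -5.005903)
h = r sin θ − e = -5.005903 − 13 = -18.005903
x = r cos θ + √(L² − h²) = 31.606027 + 128.746990 = 160.353017

160.3530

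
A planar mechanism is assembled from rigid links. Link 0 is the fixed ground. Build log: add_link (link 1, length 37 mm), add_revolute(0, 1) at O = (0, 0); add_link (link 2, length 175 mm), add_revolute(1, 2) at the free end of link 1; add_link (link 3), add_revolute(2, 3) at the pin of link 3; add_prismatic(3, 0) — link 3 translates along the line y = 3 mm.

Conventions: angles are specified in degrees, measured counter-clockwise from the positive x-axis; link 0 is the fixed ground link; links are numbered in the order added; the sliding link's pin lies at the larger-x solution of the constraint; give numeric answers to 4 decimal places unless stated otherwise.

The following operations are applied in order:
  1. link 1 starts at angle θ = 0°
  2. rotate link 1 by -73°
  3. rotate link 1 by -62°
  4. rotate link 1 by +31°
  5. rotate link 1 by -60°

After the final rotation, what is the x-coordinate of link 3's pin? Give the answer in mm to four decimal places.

geometry: r = 37 mm, L = 175 mm, e = 3 mm; θ starts at 0°
rotate link 1 by -73°: θ ← 0° -73° = -73°
rotate link 1 by -62°: θ ← -73° -62° = -135°
rotate link 1 by +31°: θ ← -135° +31° = -104°
rotate link 1 by -60°: θ ← -104° -60° = -164°
crank pin P = (r cos θ, r sin θ) = (-35.566683, -10.198582)
h = r sin θ − e = -10.198582 − 3 = -13.198582
x = r cos θ + √(L² − h²) = -35.566683 + 174.501569 = 138.934886

138.9349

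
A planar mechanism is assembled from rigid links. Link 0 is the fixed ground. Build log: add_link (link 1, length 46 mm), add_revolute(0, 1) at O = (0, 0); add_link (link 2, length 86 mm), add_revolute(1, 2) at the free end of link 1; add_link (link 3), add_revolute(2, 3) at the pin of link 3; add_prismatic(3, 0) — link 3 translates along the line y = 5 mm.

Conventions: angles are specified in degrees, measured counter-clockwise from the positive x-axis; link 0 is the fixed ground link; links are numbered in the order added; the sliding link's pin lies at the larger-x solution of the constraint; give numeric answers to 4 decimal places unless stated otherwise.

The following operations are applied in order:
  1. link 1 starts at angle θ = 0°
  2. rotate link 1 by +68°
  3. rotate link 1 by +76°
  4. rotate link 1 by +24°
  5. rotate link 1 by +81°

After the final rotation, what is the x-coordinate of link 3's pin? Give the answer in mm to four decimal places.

geometry: r = 46 mm, L = 86 mm, e = 5 mm; θ starts at 0°
rotate link 1 by +68°: θ ← 0° +68° = 68°
rotate link 1 by +76°: θ ← 68° +76° = 144°
rotate link 1 by +24°: θ ← 144° +24° = 168°
rotate link 1 by +81°: θ ← 168° +81° = 249°
crank pin P = (r cos θ, r sin θ) = (-16.484926, -42.944700)
h = r sin θ − e = -42.944700 − 5 = -47.944700
x = r cos θ + √(L² − h²) = -16.484926 + 71.395418 = 54.910493

54.9105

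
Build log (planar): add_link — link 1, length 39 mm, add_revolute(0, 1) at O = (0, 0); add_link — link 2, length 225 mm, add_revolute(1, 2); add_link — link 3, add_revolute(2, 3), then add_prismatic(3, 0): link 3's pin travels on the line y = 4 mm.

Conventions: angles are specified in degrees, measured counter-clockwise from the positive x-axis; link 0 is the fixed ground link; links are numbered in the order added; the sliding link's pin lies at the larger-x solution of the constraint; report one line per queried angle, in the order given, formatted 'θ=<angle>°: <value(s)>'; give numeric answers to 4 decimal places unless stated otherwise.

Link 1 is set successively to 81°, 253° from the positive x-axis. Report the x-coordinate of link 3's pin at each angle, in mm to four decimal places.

geometry: r = 39 mm, L = 225 mm, e = 4 mm
θ=81°: crank pin P = (r cos θ, r sin θ) = (6.100944, 38.519845)
θ=81°: h = r sin θ − e = 38.519845 − 4 = 34.519845
θ=81°: x = r cos θ + √(L² − h²) = 6.100944 + 222.336188 = 228.437132
θ=253°: crank pin P = (r cos θ, r sin θ) = (-11.402496, -37.295885)
θ=253°: h = r sin θ − e = -37.295885 − 4 = -41.295885
θ=253°: x = r cos θ + √(L² − h²) = -11.402496 + 221.177869 = 209.775373

θ=81°: 228.4371
θ=253°: 209.7754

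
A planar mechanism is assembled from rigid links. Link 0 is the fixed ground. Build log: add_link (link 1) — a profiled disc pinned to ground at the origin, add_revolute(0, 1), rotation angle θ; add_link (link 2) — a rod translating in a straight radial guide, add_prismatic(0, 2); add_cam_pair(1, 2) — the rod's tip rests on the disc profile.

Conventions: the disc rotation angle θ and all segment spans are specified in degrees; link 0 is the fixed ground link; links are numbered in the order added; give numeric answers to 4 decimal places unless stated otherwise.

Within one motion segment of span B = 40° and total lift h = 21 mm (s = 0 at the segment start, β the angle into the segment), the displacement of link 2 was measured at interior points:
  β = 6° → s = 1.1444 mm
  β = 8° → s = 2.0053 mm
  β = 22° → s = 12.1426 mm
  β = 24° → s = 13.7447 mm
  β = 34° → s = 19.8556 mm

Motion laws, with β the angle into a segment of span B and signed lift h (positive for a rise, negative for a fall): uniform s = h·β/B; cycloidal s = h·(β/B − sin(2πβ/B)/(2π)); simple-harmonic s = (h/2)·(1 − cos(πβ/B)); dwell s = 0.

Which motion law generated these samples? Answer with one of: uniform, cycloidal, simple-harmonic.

candidates at β/B = r: uniform s = h·r (linear in β); cycloidal s = h·(r − sin(2πr)/(2π)); simple-harmonic s = (h/2)(1 − cos(πr))
β=6°: printed 1.1444 | uniform 3.1500, cycloidal 0.4461, simple-harmonic 1.1444
β=8°: printed 2.0053 | uniform 4.2000, cycloidal 1.0213, simple-harmonic 2.0053
β=22°: printed 12.1426 | uniform 11.5500, cycloidal 12.5828, simple-harmonic 12.1426
β=24°: printed 13.7447 | uniform 12.6000, cycloidal 14.5645, simple-harmonic 13.7447
β=34°: printed 19.8556 | uniform 17.8500, cycloidal 20.5539, simple-harmonic 19.8556
only one law matches every sample → simple-harmonic

simple-harmonic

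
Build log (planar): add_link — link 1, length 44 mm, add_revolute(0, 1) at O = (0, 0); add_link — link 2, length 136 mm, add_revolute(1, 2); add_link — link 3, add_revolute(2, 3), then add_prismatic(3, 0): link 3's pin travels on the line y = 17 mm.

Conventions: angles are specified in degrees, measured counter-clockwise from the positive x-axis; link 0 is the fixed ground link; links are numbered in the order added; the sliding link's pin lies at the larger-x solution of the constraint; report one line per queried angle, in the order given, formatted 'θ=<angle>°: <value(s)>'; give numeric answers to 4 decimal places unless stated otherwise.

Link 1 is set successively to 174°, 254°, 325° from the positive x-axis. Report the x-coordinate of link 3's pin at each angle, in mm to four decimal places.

geometry: r = 44 mm, L = 136 mm, e = 17 mm
θ=174°: crank pin P = (r cos θ, r sin θ) = (-43.758963, 4.599252)
θ=174°: h = r sin θ − e = 4.599252 − 17 = -12.400748
θ=174°: x = r cos θ + √(L² − h²) = -43.758963 + 135.433458 = 91.674494
θ=254°: crank pin P = (r cos θ, r sin θ) = (-12.128044, -42.295515)
θ=254°: h = r sin θ − e = -42.295515 − 17 = -59.295515
θ=254°: x = r cos θ + √(L² − h²) = -12.128044 + 122.392982 = 110.264938
θ=325°: crank pin P = (r cos θ, r sin θ) = (36.042690, -25.237363)
θ=325°: h = r sin θ − e = -25.237363 − 17 = -42.237363
θ=325°: x = r cos θ + √(L² − h²) = 36.042690 + 129.274921 = 165.317611

θ=174°: 91.6745
θ=254°: 110.2649
θ=325°: 165.3176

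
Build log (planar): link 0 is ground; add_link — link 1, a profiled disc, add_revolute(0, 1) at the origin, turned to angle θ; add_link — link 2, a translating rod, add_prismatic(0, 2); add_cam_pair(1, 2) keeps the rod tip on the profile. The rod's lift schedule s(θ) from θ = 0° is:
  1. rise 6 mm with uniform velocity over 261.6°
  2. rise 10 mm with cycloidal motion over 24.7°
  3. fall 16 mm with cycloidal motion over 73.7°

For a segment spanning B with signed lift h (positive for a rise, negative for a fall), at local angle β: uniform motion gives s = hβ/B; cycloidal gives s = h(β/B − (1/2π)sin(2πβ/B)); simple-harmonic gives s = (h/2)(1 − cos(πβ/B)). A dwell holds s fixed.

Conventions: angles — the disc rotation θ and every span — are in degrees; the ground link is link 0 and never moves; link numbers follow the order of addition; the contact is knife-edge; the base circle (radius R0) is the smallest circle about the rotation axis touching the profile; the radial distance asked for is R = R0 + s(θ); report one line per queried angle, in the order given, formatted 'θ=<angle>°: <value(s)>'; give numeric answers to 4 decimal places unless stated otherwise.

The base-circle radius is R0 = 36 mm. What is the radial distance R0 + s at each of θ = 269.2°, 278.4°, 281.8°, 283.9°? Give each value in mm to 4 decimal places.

seg 1 [0°–261.6°] uniform, h=6: full span → s += 6 → s = 6.0000
seg 2 [261.6°–286.3°] cycloidal, h=10: θ=269.2° here. β=7.6, B=24.7. 10·(0.3077 − sin(2π·0.3077)/(2π)) = 1.5888 → s = 7.5888
seg 2 [261.6°–286.3°] cycloidal, h=10: θ=278.4° here. β=16.8, B=24.7. 10·(0.6802 − sin(2π·0.6802)/(2π)) = 8.2424 → s = 14.2424
seg 2 [261.6°–286.3°] cycloidal, h=10: θ=281.8° here. β=20.2, B=24.7. 10·(0.8178 − sin(2π·0.8178)/(2π)) = 9.6274 → s = 15.6274
seg 2 [261.6°–286.3°] cycloidal, h=10: θ=283.9° here. β=22.3, B=24.7. 10·(0.9028 − sin(2π·0.9028)/(2π)) = 9.9408 → s = 15.9408
θ=269.2°: R = R0 + s = 36 + 7.5888 = 43.5888
θ=278.4°: R = R0 + s = 36 + 14.2424 = 50.2424
θ=281.8°: R = R0 + s = 36 + 15.6274 = 51.6274
θ=283.9°: R = R0 + s = 36 + 15.9408 = 51.9408

θ=269.2°: 43.5888
θ=278.4°: 50.2424
θ=281.8°: 51.6274
θ=283.9°: 51.9408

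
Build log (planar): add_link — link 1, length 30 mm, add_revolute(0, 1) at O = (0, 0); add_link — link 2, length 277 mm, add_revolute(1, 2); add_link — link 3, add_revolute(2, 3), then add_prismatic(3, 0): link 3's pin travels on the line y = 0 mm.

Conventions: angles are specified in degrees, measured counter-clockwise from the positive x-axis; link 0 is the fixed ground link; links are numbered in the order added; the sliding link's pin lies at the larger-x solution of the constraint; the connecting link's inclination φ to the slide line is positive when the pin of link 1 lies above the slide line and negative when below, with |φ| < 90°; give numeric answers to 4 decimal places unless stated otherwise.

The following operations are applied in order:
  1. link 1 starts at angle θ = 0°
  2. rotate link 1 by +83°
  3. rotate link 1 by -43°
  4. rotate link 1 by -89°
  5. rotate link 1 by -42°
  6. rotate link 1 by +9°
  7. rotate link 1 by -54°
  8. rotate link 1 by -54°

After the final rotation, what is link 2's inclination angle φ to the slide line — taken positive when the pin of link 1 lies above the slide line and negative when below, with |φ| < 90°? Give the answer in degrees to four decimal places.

geometry: r = 30 mm, L = 277 mm, e = 0 mm; θ starts at 0°
rotate link 1 by +83°: θ ← 0° +83° = 83°
rotate link 1 by -43°: θ ← 83° -43° = 40°
rotate link 1 by -89°: θ ← 40° -89° = -49°
rotate link 1 by -42°: θ ← -49° -42° = -91°
rotate link 1 by +9°: θ ← -91° +9° = -82°
rotate link 1 by -54°: θ ← -82° -54° = -136°
rotate link 1 by -54°: θ ← -136° -54° = -190°
h = r sin θ − e = 5.209445 − 0 = 5.209445
sin φ = h / L = 5.209445 / 277 = 0.01880666
φ = arcsin(0.01880666) = 1.077606°

1.0776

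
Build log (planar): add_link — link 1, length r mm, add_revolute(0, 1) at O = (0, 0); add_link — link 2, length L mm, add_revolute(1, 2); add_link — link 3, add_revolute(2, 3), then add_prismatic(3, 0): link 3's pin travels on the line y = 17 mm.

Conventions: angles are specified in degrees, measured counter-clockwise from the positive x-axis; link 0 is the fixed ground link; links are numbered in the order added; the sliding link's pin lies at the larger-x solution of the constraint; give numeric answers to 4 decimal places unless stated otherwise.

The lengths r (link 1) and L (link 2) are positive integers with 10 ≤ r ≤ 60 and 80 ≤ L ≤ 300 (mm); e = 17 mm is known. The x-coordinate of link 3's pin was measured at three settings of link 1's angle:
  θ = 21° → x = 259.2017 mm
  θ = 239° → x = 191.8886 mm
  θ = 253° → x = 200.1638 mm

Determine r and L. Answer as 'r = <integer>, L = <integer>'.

constraint per measurement: (x − r cos θ)² + (r sin θ − e)² = L²
subtracting the θ₁ and θ₂ equations cancels the r² and L² terms:
r = (x₁² − x₂²) / (2[(x₁cos θ₁ + e sin θ₁) − (x₂cos θ₂ + e sin θ₂)]) = 42.0000 → r = 42
L² = (x₁ − r cos θ₁)² + (r sin θ₁ − e)² = 48399.9786 → L = 220.0000 → L = 220
check at θ₃=253°: x = 200.1638 (printed 200.1638) ✓

r = 42, L = 220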